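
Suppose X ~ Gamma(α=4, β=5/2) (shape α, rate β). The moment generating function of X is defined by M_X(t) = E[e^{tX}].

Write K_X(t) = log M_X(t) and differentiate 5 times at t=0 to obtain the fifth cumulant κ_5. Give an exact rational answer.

κ_5 = d^5K/dt^5 |_{t=0} = 3072/3125

M_X(t) = 625/(16*(5/2 - t)^4)
K_X(t) = log M_X(t) = -4*log(5/2 - t) - 4*log(2) + 4*log(5)
dK/dt = -8/(2*t - 5)
d^2K/dt^2 = 16/(4*t^2 - 20*t + 25)
d^3K/dt^3 = -64/(8*t^3 - 60*t^2 + 150*t - 125)
d^4K/dt^4 = 384/(16*t^4 - 160*t^3 + 600*t^2 - 1000*t + 625)
d^5K/dt^5 = -3072/(32*t^5 - 400*t^4 + 2000*t^3 - 5000*t^2 + 6250*t - 3125)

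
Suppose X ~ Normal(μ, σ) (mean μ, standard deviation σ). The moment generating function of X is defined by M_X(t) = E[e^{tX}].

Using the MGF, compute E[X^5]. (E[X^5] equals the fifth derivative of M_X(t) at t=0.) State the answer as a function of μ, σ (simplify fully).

M_X(t) = e^(μ*t + σ^2*t^2/2)
dM/dt = μ*e^(μ*t)*e^(σ^2*t^2/2) + σ^2*t*e^(μ*t)*e^(σ^2*t^2/2)
d^2M/dt^2 = μ^2*e^(μ*t)*e^(σ^2*t^2/2) + 2*μ*σ^2*t*e^(μ*t)*e^(σ^2*t^2/2) + σ^4*t^2*e^(μ*t)*e^(σ^2*t^2/2) + σ^2*e^(μ*t)*e^(σ^2*t^2/2)

E[X^5] = d^5M/dt^5 |_{t=0} = μ*(μ^4 + 10*μ^2*σ^2 + 15*σ^4)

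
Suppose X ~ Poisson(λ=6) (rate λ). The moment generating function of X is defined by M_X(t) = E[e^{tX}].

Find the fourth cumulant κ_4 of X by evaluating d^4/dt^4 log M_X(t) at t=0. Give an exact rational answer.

M_X(t) = e^(6*e^(t) - 6)
K_X(t) = log M_X(t) = 6*e^(t) - 6
D^4[K](t) = 6*e^(t)

κ_4 = D^4[K](0) = 6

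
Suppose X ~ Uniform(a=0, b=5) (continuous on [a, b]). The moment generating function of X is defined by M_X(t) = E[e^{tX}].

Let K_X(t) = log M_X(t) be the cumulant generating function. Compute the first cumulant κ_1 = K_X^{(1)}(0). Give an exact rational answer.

κ_1 = D[K](0) = 5/2

M_X(t) = (e^(5*t) - 1)/(5*t)
K_X(t) = log M_X(t) = -log(t) + log(e^(5*t) - 1) - log(5)
D[K](t) = (5*t*e^(5*t) - e^(5*t) + 1)/(t*e^(5*t) - t)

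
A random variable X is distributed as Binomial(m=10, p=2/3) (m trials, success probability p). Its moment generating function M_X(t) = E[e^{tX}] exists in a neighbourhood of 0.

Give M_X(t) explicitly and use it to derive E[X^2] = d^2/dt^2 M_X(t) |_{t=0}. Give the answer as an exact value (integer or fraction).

M_X(t) = (2*e^(t)/3 + 1/3)^10

E[X^2] = M^(2)(0) = 140/3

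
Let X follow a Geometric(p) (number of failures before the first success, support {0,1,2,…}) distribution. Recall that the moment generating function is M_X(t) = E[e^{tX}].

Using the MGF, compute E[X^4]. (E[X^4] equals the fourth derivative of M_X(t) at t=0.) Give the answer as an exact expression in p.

E[X^4] = d^4M/dt^4 |_{t=0} = 1 - 15/p + 50/p^2 - 60/p^3 + 24/p^4

M_X(t) = p/(-(1 - p)*e^(t) + 1)
dM/dt = (-p^2*e^(t) + p*e^(t))/(p^2*e^(2*t) - 2*p*e^(2*t) + 2*p*e^(t) + e^(2*t) - 2*e^(t) + 1)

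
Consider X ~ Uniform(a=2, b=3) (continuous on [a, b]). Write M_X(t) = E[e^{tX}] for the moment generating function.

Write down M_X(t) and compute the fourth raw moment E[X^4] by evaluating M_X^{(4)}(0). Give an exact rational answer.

M_X(t) = (e^(3*t) - e^(2*t))/t

E[X^4] = D^4[M](0) = 211/5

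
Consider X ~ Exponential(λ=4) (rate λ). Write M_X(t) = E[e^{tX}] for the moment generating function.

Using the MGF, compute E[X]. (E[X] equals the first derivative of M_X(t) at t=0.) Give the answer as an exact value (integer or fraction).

M_X(t) = 4/(4 - t)
D[M](t) = 4/(t^2 - 8*t + 16)

E[X] = D[M](0) = 1/4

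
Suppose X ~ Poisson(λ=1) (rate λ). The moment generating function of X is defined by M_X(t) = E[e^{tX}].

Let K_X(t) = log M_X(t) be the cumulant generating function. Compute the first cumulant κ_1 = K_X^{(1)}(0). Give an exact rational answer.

κ_1 = D[K](0) = 1

M_X(t) = e^(e^(t) - 1)
K_X(t) = log M_X(t) = e^(t) - 1
D[K](t) = e^(t)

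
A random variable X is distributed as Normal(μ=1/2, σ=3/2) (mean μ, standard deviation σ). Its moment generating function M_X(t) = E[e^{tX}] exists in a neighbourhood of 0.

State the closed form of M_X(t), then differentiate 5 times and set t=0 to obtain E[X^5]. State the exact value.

E[X^5] = D^5[M](0) = 653/16

M_X(t) = e^(9*t^2/8 + t/2)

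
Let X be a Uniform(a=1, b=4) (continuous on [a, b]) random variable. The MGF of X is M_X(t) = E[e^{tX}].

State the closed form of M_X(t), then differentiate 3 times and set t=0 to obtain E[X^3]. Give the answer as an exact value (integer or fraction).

E[X^3] = D^3[M](0) = 85/4

M_X(t) = (e^(4*t) - e^(t))/(3*t)
D^3[M](t) = (64*t^3*e^(4*t) - t^3*e^(t) - 48*t^2*e^(4*t) + 3*t^2*e^(t) + 24*t*e^(4*t) - 6*t*e^(t) - 6*e^(4*t) + 6*e^(t))/(3*t^4)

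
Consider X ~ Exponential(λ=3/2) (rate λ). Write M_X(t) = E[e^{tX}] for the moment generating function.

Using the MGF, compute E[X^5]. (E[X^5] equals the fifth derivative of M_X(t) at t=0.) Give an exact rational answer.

M_X(t) = 3/(2*(3/2 - t))
D^5[M](t) = 11520/(64*t^6 - 576*t^5 + 2160*t^4 - 4320*t^3 + 4860*t^2 - 2916*t + 729)

E[X^5] = D^5[M](0) = 1280/81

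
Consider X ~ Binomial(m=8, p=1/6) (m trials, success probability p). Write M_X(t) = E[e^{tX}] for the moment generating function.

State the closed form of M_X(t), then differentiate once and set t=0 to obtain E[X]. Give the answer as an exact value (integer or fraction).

M_X(t) = (e^(t)/6 + 5/6)^8

E[X] = D[M](0) = 4/3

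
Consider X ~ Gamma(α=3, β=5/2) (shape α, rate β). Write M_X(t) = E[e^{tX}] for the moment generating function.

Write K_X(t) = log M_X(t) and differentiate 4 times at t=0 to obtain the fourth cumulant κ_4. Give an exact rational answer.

κ_4 = K′′′′(0) = 288/625

M_X(t) = 125/(8*(5/2 - t)^3)
K_X(t) = log M_X(t) = -3*log(5/2 - t) - 3*log(2) + 3*log(5)
K′(t) = -6/(2*t - 5)
K′′(t) = 12/(4*t^2 - 20*t + 25)
K′′′(t) = -48/(8*t^3 - 60*t^2 + 150*t - 125)
K′′′′(t) = 288/(16*t^4 - 160*t^3 + 600*t^2 - 1000*t + 625)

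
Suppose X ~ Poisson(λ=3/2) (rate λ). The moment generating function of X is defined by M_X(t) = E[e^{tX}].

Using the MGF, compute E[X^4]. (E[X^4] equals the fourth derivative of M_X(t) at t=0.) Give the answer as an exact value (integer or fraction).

M_X(t) = e^(3*e^(t)/2 - 3/2)
M^(4)(t) = (81*e^(4*t)*e^(3*e^(t)/2) + 324*e^(3*t)*e^(3*e^(t)/2) + 252*e^(2*t)*e^(3*e^(t)/2) + 24*e^(t)*e^(3*e^(t)/2))*e^(-3/2)/16

E[X^4] = M^(4)(0) = 681/16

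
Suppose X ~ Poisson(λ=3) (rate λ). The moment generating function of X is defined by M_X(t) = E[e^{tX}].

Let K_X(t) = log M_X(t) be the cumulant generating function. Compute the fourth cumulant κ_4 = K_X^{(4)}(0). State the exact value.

M_X(t) = e^(3*e^(t) - 3)
K_X(t) = log M_X(t) = 3*e^(t) - 3
D^4[K](t) = 3*e^(t)

κ_4 = D^4[K](0) = 3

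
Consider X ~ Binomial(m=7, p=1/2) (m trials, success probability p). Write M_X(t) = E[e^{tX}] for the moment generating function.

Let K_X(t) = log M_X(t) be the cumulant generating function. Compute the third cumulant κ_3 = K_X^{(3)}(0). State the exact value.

M_X(t) = (e^(t)/2 + 1/2)^7
K_X(t) = log M_X(t) = 7*log(e^(t)/2 + 1/2)
K^(3)(t) = (-7*e^(2*t) + 7*e^(t))/(e^(3*t) + 3*e^(2*t) + 3*e^(t) + 1)

κ_3 = K^(3)(0) = 0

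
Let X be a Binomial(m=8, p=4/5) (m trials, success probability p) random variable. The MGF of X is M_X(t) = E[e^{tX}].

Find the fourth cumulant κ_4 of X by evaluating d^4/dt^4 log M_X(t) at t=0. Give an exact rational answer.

M_X(t) = (4*e^(t)/5 + 1/5)^8
K_X(t) = log M_X(t) = 8*log(4*e^(t)/5 + 1/5)
dK/dt = 32*e^(t)/(4*e^(t) + 1)
d^2K/dt^2 = 32*e^(t)/(16*e^(2*t) + 8*e^(t) + 1)
d^3K/dt^3 = (-128*e^(2*t) + 32*e^(t))/(64*e^(3*t) + 48*e^(2*t) + 12*e^(t) + 1)
d^4K/dt^4 = (512*e^(3*t) - 512*e^(2*t) + 32*e^(t))/(256*e^(4*t) + 256*e^(3*t) + 96*e^(2*t) + 16*e^(t) + 1)

κ_4 = d^4K/dt^4 |_{t=0} = 32/625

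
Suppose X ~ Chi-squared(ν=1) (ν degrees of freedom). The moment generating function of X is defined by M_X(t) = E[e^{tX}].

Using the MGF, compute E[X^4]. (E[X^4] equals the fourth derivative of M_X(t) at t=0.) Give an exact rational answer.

M_X(t) = 1/√(1 - 2*t)
M′(t) = -1/(2*t*√(1 - 2*t) - √(1 - 2*t))
M′′(t) = 3/(4*t^2*√(1 - 2*t) - 4*t*√(1 - 2*t) + √(1 - 2*t))
M′′′(t) = -15/(8*t^3*√(1 - 2*t) - 12*t^2*√(1 - 2*t) + 6*t*√(1 - 2*t) - √(1 - 2*t))
M′′′′(t) = 105/(16*t^4*√(1 - 2*t) - 32*t^3*√(1 - 2*t) + 24*t^2*√(1 - 2*t) - 8*t*√(1 - 2*t) + √(1 - 2*t))

E[X^4] = M′′′′(0) = 105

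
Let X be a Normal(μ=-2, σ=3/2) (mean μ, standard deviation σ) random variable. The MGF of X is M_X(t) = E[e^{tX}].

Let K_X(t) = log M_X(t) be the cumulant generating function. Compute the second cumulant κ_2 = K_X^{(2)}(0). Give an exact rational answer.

κ_2 = d^2K/dt^2 |_{t=0} = 9/4

M_X(t) = e^(9*t^2/8 - 2*t)
K_X(t) = log M_X(t) = 9*t^2/8 - 2*t
dK/dt = 9*t/4 - 2
d^2K/dt^2 = 9/4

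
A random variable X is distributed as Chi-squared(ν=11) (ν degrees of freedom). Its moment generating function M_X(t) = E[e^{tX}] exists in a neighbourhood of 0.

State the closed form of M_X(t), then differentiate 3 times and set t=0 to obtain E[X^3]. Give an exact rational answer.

E[X^3] = D^3[M](0) = 2145

M_X(t) = (1 - 2*t)^(-11/2)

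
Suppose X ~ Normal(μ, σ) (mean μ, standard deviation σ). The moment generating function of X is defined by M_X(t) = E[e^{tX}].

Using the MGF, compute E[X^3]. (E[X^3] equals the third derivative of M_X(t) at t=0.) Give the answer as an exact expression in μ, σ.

E[X^3] = D^3[M](0) = μ*(μ^2 + 3*σ^2)

M_X(t) = e^(μ*t + σ^2*t^2/2)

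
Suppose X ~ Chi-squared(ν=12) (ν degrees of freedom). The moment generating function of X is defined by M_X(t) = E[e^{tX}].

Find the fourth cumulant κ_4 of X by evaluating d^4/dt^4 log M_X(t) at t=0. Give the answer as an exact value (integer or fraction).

κ_4 = K′′′′(0) = 576

M_X(t) = (1 - 2*t)^(-6)
K_X(t) = log M_X(t) = -6*log(1 - 2*t)
K′(t) = -12/(2*t - 1)
K′′(t) = 24/(4*t^2 - 4*t + 1)
K′′′(t) = -96/(8*t^3 - 12*t^2 + 6*t - 1)
K′′′′(t) = 576/(16*t^4 - 32*t^3 + 24*t^2 - 8*t + 1)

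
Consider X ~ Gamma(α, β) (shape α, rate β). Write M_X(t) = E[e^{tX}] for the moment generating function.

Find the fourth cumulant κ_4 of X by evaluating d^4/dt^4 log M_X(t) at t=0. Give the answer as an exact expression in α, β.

κ_4 = K^(4)(0) = 6*α/β^4

M_X(t) = (β/(β - t))^α
K_X(t) = log M_X(t) = α*(log(β) - log(β - t))
K^(4)(t) = 6*α/(β^4 - 4*β^3*t + 6*β^2*t^2 - 4*β*t^3 + t^4)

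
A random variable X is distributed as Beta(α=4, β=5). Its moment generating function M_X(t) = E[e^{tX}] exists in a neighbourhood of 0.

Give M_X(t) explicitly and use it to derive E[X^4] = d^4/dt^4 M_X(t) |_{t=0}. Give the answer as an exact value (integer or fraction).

E[X^4] = M^(4)(0) = 7/99

M_X(t) = ₁F₁(4; 9; t)
M^(4)(t) = 7*₁F₁(8; 13; t)/99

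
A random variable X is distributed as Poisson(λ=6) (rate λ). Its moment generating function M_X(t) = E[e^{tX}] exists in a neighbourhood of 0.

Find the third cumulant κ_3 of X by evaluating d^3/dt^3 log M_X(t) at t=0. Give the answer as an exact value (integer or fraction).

κ_3 = d^3K/dt^3 |_{t=0} = 6

M_X(t) = e^(6*e^(t) - 6)
K_X(t) = log M_X(t) = 6*e^(t) - 6
dK/dt = 6*e^(t)
d^2K/dt^2 = 6*e^(t)
d^3K/dt^3 = 6*e^(t)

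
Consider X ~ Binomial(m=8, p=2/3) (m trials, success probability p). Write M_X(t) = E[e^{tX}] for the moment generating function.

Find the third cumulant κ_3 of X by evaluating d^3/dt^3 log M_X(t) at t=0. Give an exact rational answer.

κ_3 = K^(3)(0) = -16/27

M_X(t) = (2*e^(t)/3 + 1/3)^8
K_X(t) = log M_X(t) = 8*log(2*e^(t)/3 + 1/3)
K^(3)(t) = (-32*e^(2*t) + 16*e^(t))/(8*e^(3*t) + 12*e^(2*t) + 6*e^(t) + 1)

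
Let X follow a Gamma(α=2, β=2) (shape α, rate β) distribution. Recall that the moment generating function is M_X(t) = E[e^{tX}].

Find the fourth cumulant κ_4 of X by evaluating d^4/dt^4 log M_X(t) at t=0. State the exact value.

κ_4 = d^4K/dt^4 |_{t=0} = 3/4

M_X(t) = 4/(2 - t)^2
K_X(t) = log M_X(t) = -2*log(2 - t) + 2*log(2)
dK/dt = -2/(t - 2)
d^2K/dt^2 = 2/(t^2 - 4*t + 4)
d^3K/dt^3 = -4/(t^3 - 6*t^2 + 12*t - 8)
d^4K/dt^4 = 12/(t^4 - 8*t^3 + 24*t^2 - 32*t + 16)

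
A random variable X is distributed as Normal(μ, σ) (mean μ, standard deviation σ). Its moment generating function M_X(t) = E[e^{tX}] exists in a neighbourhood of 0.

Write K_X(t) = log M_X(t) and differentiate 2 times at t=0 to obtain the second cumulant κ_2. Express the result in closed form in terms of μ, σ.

κ_2 = D^2[K](0) = σ^2

M_X(t) = e^(μ*t + σ^2*t^2/2)
K_X(t) = log M_X(t) = μ*t + σ^2*t^2/2
D^2[K](t) = σ^2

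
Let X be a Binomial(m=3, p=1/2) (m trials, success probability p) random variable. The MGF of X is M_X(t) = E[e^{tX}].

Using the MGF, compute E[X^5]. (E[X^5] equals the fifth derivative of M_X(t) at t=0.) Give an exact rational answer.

M_X(t) = (e^(t)/2 + 1/2)^3
D^5[M](t) = 243*e^(3*t)/8 + 12*e^(2*t) + 3*e^(t)/8

E[X^5] = D^5[M](0) = 171/4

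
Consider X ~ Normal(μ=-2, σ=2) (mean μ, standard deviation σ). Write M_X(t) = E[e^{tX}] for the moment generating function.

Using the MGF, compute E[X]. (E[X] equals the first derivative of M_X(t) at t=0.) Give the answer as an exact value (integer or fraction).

M_X(t) = e^(2*t^2 - 2*t)
M′(t) = 4*t*e^(-2*t)*e^(2*t^2) - 2*e^(-2*t)*e^(2*t^2)

E[X] = M′(0) = -2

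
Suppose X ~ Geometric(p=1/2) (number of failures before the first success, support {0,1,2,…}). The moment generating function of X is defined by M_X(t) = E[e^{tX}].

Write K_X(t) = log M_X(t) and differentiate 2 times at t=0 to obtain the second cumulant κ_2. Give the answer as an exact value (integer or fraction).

κ_2 = K′′(0) = 2

M_X(t) = 1/(2*(1 - e^(t)/2))
K_X(t) = log M_X(t) = -log(1 - e^(t)/2) - log(2)
K′(t) = -e^(t)/(e^(t) - 2)
K′′(t) = 2*e^(t)/(e^(2*t) - 4*e^(t) + 4)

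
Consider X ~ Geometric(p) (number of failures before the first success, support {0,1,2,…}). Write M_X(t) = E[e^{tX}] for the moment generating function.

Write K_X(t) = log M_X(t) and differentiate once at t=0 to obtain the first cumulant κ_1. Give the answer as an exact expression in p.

κ_1 = dK/dt |_{t=0} = (1 - p)/p

M_X(t) = p/(-(1 - p)*e^(t) + 1)
K_X(t) = log M_X(t) = log(p) - log(-(1 - p)*e^(t) + 1)
dK/dt = (-p*e^(t) + e^(t))/(p*e^(t) - e^(t) + 1)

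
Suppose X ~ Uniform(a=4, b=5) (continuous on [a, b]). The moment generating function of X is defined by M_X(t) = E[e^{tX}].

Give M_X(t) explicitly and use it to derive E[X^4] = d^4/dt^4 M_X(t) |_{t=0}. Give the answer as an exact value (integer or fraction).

E[X^4] = M′′′′(0) = 2101/5

M_X(t) = (e^(5*t) - e^(4*t))/t
M′(t) = (5*t*e^(5*t) - 4*t*e^(4*t) - e^(5*t) + e^(4*t))/t^2
M′′(t) = (25*t^2*e^(5*t) - 16*t^2*e^(4*t) - 10*t*e^(5*t) + 8*t*e^(4*t) + 2*e^(5*t) - 2*e^(4*t))/t^3
M′′′(t) = (125*t^3*e^(5*t) - 64*t^3*e^(4*t) - 75*t^2*e^(5*t) + 48*t^2*e^(4*t) + 30*t*e^(5*t) - 24*t*e^(4*t) - 6*e^(5*t) + 6*e^(4*t))/t^4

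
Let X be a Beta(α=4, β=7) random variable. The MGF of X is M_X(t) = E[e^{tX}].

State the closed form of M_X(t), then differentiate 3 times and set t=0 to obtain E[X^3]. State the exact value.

E[X^3] = D^3[M](0) = 10/143

M_X(t) = ₁F₁(4; 11; t)
D^3[M](t) = 10*₁F₁(7; 14; t)/143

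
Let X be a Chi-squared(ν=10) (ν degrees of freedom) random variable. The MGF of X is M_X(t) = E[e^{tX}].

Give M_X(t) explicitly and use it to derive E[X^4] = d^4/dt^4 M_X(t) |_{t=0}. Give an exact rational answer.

E[X^4] = D^4[M](0) = 26880

M_X(t) = (1 - 2*t)^(-5)
D^4[M](t) = -26880/(512*t^9 - 2304*t^8 + 4608*t^7 - 5376*t^6 + 4032*t^5 - 2016*t^4 + 672*t^3 - 144*t^2 + 18*t - 1)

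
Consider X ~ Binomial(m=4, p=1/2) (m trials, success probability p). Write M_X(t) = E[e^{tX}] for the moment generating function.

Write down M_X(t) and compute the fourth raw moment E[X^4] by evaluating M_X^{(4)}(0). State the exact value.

M_X(t) = (e^(t)/2 + 1/2)^4
D^4[M](t) = 16*e^(4*t) + 81*e^(3*t)/4 + 6*e^(2*t) + e^(t)/4

E[X^4] = D^4[M](0) = 85/2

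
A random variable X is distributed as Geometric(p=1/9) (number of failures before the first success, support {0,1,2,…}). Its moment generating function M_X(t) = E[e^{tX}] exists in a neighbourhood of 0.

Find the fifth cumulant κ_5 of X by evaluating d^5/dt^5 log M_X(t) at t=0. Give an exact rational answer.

M_X(t) = 1/(9*(1 - 8*e^(t)/9))
K_X(t) = log M_X(t) = -log(1 - 8*e^(t)/9) - 2*log(3)
D^5[K](t) = (-36864*e^(4*t) - 456192*e^(3*t) - 513216*e^(2*t) - 52488*e^(t))/(32768*e^(5*t) - 184320*e^(4*t) + 414720*e^(3*t) - 466560*e^(2*t) + 262440*e^(t) - 59049)

κ_5 = D^5[K](0) = 1058760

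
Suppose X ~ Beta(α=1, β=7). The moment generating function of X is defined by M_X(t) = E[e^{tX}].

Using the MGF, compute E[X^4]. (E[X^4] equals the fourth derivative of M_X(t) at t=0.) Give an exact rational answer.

E[X^4] = M^(4)(0) = 1/330

M_X(t) = ₁F₁(1; 8; t)
M^(4)(t) = ₁F₁(5; 12; t)/330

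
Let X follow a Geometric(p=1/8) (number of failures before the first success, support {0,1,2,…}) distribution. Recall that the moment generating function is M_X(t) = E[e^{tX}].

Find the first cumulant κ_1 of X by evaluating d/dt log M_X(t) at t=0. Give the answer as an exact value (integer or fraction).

M_X(t) = 1/(8*(1 - 7*e^(t)/8))
K_X(t) = log M_X(t) = -log(1 - 7*e^(t)/8) - 3*log(2)
dK/dt = -7*e^(t)/(7*e^(t) - 8)

κ_1 = dK/dt |_{t=0} = 7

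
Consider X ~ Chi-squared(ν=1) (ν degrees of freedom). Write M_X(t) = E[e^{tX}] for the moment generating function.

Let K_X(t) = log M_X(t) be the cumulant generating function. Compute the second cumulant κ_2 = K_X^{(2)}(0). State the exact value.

M_X(t) = 1/√(1 - 2*t)
K_X(t) = log M_X(t) = -log(1 - 2*t)/2
dK/dt = -1/(2*t - 1)
d^2K/dt^2 = 2/(4*t^2 - 4*t + 1)

κ_2 = d^2K/dt^2 |_{t=0} = 2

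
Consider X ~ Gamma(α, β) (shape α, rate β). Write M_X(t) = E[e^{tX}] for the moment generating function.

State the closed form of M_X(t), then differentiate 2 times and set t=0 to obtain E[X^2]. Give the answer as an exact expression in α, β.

M_X(t) = (β/(β - t))^α
D^2[M](t) = (α^2*β^α*(1/(β - t))^α + α*β^α*(1/(β - t))^α)/(β^2 - 2*β*t + t^2)

E[X^2] = D^2[M](0) = α*(α + 1)/β^2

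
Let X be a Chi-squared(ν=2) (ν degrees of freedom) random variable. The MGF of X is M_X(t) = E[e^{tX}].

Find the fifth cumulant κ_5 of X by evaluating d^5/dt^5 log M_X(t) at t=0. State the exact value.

M_X(t) = 1/(1 - 2*t)
K_X(t) = log M_X(t) = -log(1 - 2*t)
dK/dt = -2/(2*t - 1)
d^2K/dt^2 = 4/(4*t^2 - 4*t + 1)
d^3K/dt^3 = -16/(8*t^3 - 12*t^2 + 6*t - 1)
d^4K/dt^4 = 96/(16*t^4 - 32*t^3 + 24*t^2 - 8*t + 1)
d^5K/dt^5 = -768/(32*t^5 - 80*t^4 + 80*t^3 - 40*t^2 + 10*t - 1)

κ_5 = d^5K/dt^5 |_{t=0} = 768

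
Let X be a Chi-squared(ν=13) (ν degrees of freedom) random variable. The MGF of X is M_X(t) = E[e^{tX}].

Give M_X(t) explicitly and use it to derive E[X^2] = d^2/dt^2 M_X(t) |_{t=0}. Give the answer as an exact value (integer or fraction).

M_X(t) = (1 - 2*t)^(-13/2)

E[X^2] = D^2[M](0) = 195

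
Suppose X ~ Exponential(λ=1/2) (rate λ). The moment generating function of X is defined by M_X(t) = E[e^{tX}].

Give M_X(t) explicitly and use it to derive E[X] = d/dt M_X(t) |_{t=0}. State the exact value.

E[X] = D[M](0) = 2

M_X(t) = 1/(2*(1/2 - t))
D[M](t) = 2/(4*t^2 - 4*t + 1)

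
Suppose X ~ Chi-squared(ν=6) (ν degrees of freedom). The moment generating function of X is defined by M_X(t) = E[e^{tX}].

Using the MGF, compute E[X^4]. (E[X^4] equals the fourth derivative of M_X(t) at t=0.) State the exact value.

E[X^4] = M^(4)(0) = 5760

M_X(t) = (1 - 2*t)^(-3)
M^(4)(t) = -5760/(128*t^7 - 448*t^6 + 672*t^5 - 560*t^4 + 280*t^3 - 84*t^2 + 14*t - 1)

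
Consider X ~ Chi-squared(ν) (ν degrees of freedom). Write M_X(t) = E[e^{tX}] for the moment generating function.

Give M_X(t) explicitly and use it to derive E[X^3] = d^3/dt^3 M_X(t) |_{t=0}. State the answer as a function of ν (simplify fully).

M_X(t) = (1 - 2*t)^(-ν/2)
D^3[M](t) = (-ν^3 - 6*ν^2 - 8*ν)/(8*t^3*(1 - 2*t)^(ν/2) - 12*t^2*(1 - 2*t)^(ν/2) + 6*t*(1 - 2*t)^(ν/2) - (1 - 2*t)^(ν/2))

E[X^3] = D^3[M](0) = ν*(ν^2 + 6*ν + 8)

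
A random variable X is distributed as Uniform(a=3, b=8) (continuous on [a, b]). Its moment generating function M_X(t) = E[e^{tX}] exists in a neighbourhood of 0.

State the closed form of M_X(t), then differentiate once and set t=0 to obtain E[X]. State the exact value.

M_X(t) = (e^(8*t) - e^(3*t))/(5*t)
D[M](t) = (8*t*e^(8*t) - 3*t*e^(3*t) - e^(8*t) + e^(3*t))/(5*t^2)

E[X] = D[M](0) = 11/2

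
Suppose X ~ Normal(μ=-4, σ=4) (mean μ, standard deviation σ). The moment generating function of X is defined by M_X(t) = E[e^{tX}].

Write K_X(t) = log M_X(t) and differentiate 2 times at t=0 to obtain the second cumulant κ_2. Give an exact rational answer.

κ_2 = D^2[K](0) = 16

M_X(t) = e^(8*t^2 - 4*t)
K_X(t) = log M_X(t) = 8*t^2 - 4*t
D^2[K](t) = 16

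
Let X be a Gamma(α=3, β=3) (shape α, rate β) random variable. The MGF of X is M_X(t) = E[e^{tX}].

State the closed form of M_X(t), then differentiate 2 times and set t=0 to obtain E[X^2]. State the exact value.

M_X(t) = 27/(3 - t)^3
M^(2)(t) = -324/(t^5 - 15*t^4 + 90*t^3 - 270*t^2 + 405*t - 243)

E[X^2] = M^(2)(0) = 4/3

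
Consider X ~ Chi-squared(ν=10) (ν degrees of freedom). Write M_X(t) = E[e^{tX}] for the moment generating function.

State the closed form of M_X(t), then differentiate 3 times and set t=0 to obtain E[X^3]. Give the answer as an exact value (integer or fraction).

M_X(t) = (1 - 2*t)^(-5)
M^(3)(t) = 1680/(256*t^8 - 1024*t^7 + 1792*t^6 - 1792*t^5 + 1120*t^4 - 448*t^3 + 112*t^2 - 16*t + 1)

E[X^3] = M^(3)(0) = 1680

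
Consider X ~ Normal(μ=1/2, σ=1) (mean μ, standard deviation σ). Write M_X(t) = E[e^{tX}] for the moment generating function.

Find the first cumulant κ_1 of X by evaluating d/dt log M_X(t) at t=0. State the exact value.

M_X(t) = e^(t^2/2 + t/2)
K_X(t) = log M_X(t) = t^2/2 + t/2
K^(1)(t) = t + 1/2

κ_1 = K^(1)(0) = 1/2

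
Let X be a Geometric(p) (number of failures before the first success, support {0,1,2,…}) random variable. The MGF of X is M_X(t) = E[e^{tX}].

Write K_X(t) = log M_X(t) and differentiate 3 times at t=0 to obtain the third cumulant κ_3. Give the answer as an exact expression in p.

M_X(t) = p/(-(1 - p)*e^(t) + 1)
K_X(t) = log M_X(t) = log(p) - log(-(1 - p)*e^(t) + 1)
dK/dt = (-p*e^(t) + e^(t))/(p*e^(t) - e^(t) + 1)
d^2K/dt^2 = (-p*e^(t) + e^(t))/(p^2*e^(2*t) - 2*p*e^(2*t) + 2*p*e^(t) + e^(2*t) - 2*e^(t) + 1)

κ_3 = d^3K/dt^3 |_{t=0} = (p^2 - 3*p + 2)/p^3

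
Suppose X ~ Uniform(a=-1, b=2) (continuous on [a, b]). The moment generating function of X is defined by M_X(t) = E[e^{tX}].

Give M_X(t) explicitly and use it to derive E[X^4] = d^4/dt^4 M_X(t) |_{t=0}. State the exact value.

E[X^4] = D^4[M](0) = 11/5

M_X(t) = (e^(2*t) - e^(-t))/(3*t)
D^4[M](t) = (16*t^4*e^(3*t) - t^4 - 32*t^3*e^(3*t) - 4*t^3 + 48*t^2*e^(3*t) - 12*t^2 - 48*t*e^(3*t) - 24*t + 24*e^(3*t) - 24)*e^(-t)/(3*t^5)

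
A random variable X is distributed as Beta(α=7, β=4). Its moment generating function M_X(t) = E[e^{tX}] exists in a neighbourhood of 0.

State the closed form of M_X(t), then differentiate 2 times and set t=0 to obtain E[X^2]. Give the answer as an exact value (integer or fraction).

M_X(t) = ₁F₁(7; 11; t)
M^(2)(t) = 14*₁F₁(9; 13; t)/33

E[X^2] = M^(2)(0) = 14/33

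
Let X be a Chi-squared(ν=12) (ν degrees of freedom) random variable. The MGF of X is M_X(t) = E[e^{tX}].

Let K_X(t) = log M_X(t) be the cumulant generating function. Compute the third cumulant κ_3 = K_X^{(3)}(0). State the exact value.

M_X(t) = (1 - 2*t)^(-6)
K_X(t) = log M_X(t) = -6*log(1 - 2*t)
K^(3)(t) = -96/(8*t^3 - 12*t^2 + 6*t - 1)

κ_3 = K^(3)(0) = 96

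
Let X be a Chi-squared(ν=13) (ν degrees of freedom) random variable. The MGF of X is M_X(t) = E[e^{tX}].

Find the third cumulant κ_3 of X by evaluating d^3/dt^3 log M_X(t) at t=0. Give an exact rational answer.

κ_3 = K′′′(0) = 104

M_X(t) = (1 - 2*t)^(-13/2)
K_X(t) = log M_X(t) = -13*log(1 - 2*t)/2
K′(t) = -13/(2*t - 1)
K′′(t) = 26/(4*t^2 - 4*t + 1)
K′′′(t) = -104/(8*t^3 - 12*t^2 + 6*t - 1)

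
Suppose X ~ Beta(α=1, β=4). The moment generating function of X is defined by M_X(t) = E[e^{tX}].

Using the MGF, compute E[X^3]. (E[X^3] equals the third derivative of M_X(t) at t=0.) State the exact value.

E[X^3] = d^3M/dt^3 |_{t=0} = 1/35

M_X(t) = ₁F₁(1; 5; t)
dM/dt = ₁F₁(2; 6; t)/5
d^2M/dt^2 = ₁F₁(3; 7; t)/15
d^3M/dt^3 = ₁F₁(4; 8; t)/35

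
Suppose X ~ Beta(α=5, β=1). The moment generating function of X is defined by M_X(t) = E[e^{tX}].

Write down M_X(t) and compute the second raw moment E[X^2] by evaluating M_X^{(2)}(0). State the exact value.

E[X^2] = d^2M/dt^2 |_{t=0} = 5/7

M_X(t) = ₁F₁(5; 6; t)
dM/dt = 5*₁F₁(6; 7; t)/6
d^2M/dt^2 = 5*₁F₁(7; 8; t)/7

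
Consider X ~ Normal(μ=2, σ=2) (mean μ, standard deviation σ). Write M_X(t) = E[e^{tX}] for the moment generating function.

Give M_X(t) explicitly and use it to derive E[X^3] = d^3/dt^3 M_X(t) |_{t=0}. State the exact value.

E[X^3] = M′′′(0) = 32

M_X(t) = e^(2*t^2 + 2*t)
M′(t) = 4*t*e^(2*t)*e^(2*t^2) + 2*e^(2*t)*e^(2*t^2)
M′′(t) = 16*t^2*e^(2*t)*e^(2*t^2) + 16*t*e^(2*t)*e^(2*t^2) + 8*e^(2*t)*e^(2*t^2)
M′′′(t) = 64*t^3*e^(2*t)*e^(2*t^2) + 96*t^2*e^(2*t)*e^(2*t^2) + 96*t*e^(2*t)*e^(2*t^2) + 32*e^(2*t)*e^(2*t^2)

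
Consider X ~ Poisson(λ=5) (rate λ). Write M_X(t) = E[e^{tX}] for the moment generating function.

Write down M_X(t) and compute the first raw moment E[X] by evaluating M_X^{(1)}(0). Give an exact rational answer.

E[X] = M′(0) = 5

M_X(t) = e^(5*e^(t) - 5)
M′(t) = 5*e^(-5)*e^(t)*e^(5*e^(t))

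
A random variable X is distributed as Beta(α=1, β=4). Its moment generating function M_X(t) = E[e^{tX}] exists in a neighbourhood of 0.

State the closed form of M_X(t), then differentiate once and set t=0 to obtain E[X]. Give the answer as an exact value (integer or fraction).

M_X(t) = ₁F₁(1; 5; t)
dM/dt = ₁F₁(2; 6; t)/5

E[X] = dM/dt |_{t=0} = 1/5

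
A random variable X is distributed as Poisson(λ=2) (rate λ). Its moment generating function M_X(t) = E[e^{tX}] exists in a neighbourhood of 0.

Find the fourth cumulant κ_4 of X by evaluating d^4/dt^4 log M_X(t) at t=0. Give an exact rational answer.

κ_4 = D^4[K](0) = 2

M_X(t) = e^(2*e^(t) - 2)
K_X(t) = log M_X(t) = 2*e^(t) - 2
D^4[K](t) = 2*e^(t)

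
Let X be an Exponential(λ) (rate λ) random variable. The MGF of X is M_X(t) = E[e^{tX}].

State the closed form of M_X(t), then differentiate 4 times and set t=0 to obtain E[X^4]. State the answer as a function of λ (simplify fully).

M_X(t) = λ/(λ - t)
D^4[M](t) = -24*λ/(-λ^5 + 5*λ^4*t - 10*λ^3*t^2 + 10*λ^2*t^3 - 5*λ*t^4 + t^5)

E[X^4] = D^4[M](0) = 24/λ^4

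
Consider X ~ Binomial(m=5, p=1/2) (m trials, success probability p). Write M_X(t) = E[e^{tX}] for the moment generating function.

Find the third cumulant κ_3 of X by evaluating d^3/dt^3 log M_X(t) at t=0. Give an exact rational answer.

κ_3 = K′′′(0) = 0

M_X(t) = (e^(t)/2 + 1/2)^5
K_X(t) = log M_X(t) = 5*log(e^(t)/2 + 1/2)
K′(t) = 5*e^(t)/(e^(t) + 1)
K′′(t) = 5*e^(t)/(e^(2*t) + 2*e^(t) + 1)
K′′′(t) = (-5*e^(2*t) + 5*e^(t))/(e^(3*t) + 3*e^(2*t) + 3*e^(t) + 1)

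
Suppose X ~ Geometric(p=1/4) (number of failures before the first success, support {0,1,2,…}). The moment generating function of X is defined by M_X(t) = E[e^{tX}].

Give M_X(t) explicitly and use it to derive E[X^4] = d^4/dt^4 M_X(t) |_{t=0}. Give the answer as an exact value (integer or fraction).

E[X^4] = M^(4)(0) = 3045

M_X(t) = 1/(4*(1 - 3*e^(t)/4))
M^(4)(t) = (-81*e^(4*t) - 1188*e^(3*t) - 1584*e^(2*t) - 192*e^(t))/(243*e^(5*t) - 1620*e^(4*t) + 4320*e^(3*t) - 5760*e^(2*t) + 3840*e^(t) - 1024)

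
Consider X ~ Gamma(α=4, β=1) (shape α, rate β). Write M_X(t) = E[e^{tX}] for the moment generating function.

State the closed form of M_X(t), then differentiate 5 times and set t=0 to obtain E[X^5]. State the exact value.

E[X^5] = M^(5)(0) = 6720

M_X(t) = (1 - t)^(-4)
M^(5)(t) = -6720/(t^9 - 9*t^8 + 36*t^7 - 84*t^6 + 126*t^5 - 126*t^4 + 84*t^3 - 36*t^2 + 9*t - 1)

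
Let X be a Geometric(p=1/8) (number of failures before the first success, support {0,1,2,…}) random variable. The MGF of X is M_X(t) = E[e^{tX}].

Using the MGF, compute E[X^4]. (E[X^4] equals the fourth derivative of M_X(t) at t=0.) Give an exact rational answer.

E[X^4] = d^4M/dt^4 |_{t=0} = 70665

M_X(t) = 1/(8*(1 - 7*e^(t)/8))
dM/dt = 7*e^(t)/(49*e^(2*t) - 112*e^(t) + 64)
d^2M/dt^2 = (-49*e^(2*t) - 56*e^(t))/(343*e^(3*t) - 1176*e^(2*t) + 1344*e^(t) - 512)
d^3M/dt^3 = (343*e^(3*t) + 1568*e^(2*t) + 448*e^(t))/(2401*e^(4*t) - 10976*e^(3*t) + 18816*e^(2*t) - 14336*e^(t) + 4096)
d^4M/dt^4 = (-2401*e^(4*t) - 30184*e^(3*t) - 34496*e^(2*t) - 3584*e^(t))/(16807*e^(5*t) - 96040*e^(4*t) + 219520*e^(3*t) - 250880*e^(2*t) + 143360*e^(t) - 32768)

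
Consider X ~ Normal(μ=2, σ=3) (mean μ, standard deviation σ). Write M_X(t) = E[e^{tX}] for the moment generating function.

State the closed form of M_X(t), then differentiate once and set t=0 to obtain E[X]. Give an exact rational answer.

M_X(t) = e^(9*t^2/2 + 2*t)
dM/dt = 9*t*e^(2*t)*e^(9*t^2/2) + 2*e^(2*t)*e^(9*t^2/2)

E[X] = dM/dt |_{t=0} = 2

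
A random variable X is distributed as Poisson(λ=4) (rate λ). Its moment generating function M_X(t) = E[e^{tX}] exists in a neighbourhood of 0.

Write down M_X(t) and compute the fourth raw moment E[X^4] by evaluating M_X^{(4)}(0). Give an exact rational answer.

M_X(t) = e^(4*e^(t) - 4)
dM/dt = 4*e^(-4)*e^(t)*e^(4*e^(t))
d^2M/dt^2 = (16*e^(2*t)*e^(4*e^(t)) + 4*e^(t)*e^(4*e^(t)))*e^(-4)
d^3M/dt^3 = (64*e^(3*t)*e^(4*e^(t)) + 48*e^(2*t)*e^(4*e^(t)) + 4*e^(t)*e^(4*e^(t)))*e^(-4)
d^4M/dt^4 = (256*e^(4*t)*e^(4*e^(t)) + 384*e^(3*t)*e^(4*e^(t)) + 112*e^(2*t)*e^(4*e^(t)) + 4*e^(t)*e^(4*e^(t)))*e^(-4)

E[X^4] = d^4M/dt^4 |_{t=0} = 756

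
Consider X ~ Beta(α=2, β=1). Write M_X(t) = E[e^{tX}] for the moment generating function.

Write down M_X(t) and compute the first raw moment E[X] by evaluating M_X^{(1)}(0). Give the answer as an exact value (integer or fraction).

M_X(t) = ₁F₁(2; 3; t)
D[M](t) = 2*₁F₁(3; 4; t)/3

E[X] = D[M](0) = 2/3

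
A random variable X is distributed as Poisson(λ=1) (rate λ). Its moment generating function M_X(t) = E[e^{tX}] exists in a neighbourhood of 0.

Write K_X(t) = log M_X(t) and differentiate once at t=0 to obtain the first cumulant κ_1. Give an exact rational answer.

M_X(t) = e^(e^(t) - 1)
K_X(t) = log M_X(t) = e^(t) - 1
D[K](t) = e^(t)

κ_1 = D[K](0) = 1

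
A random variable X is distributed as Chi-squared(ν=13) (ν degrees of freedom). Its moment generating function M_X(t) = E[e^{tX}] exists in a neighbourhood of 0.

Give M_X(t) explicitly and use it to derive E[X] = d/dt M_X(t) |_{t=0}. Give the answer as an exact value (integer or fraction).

M_X(t) = (1 - 2*t)^(-13/2)
D[M](t) = -13/(128*t^7*√(1 - 2*t) - 448*t^6*√(1 - 2*t) + 672*t^5*√(1 - 2*t) - 560*t^4*√(1 - 2*t) + 280*t^3*√(1 - 2*t) - 84*t^2*√(1 - 2*t) + 14*t*√(1 - 2*t) - √(1 - 2*t))

E[X] = D[M](0) = 13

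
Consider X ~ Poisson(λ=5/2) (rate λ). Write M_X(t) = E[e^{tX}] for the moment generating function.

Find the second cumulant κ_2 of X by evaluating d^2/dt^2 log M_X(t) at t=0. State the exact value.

κ_2 = K′′(0) = 5/2

M_X(t) = e^(5*e^(t)/2 - 5/2)
K_X(t) = log M_X(t) = 5*e^(t)/2 - 5/2
K′(t) = 5*e^(t)/2
K′′(t) = 5*e^(t)/2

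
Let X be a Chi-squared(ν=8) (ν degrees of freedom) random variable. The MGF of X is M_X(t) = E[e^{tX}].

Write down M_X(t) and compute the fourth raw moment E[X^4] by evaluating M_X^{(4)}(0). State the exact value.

M_X(t) = (1 - 2*t)^(-4)
M′(t) = -8/(32*t^5 - 80*t^4 + 80*t^3 - 40*t^2 + 10*t - 1)
M′′(t) = 80/(64*t^6 - 192*t^5 + 240*t^4 - 160*t^3 + 60*t^2 - 12*t + 1)
M′′′(t) = -960/(128*t^7 - 448*t^6 + 672*t^5 - 560*t^4 + 280*t^3 - 84*t^2 + 14*t - 1)
M′′′′(t) = 13440/(256*t^8 - 1024*t^7 + 1792*t^6 - 1792*t^5 + 1120*t^4 - 448*t^3 + 112*t^2 - 16*t + 1)

E[X^4] = M′′′′(0) = 13440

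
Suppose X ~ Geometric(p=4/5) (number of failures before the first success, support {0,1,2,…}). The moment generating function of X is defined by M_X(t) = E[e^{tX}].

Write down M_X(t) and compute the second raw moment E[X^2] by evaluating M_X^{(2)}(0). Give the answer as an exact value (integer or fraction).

E[X^2] = M′′(0) = 3/8

M_X(t) = 4/(5*(1 - e^(t)/5))
M′(t) = 4*e^(t)/(e^(2*t) - 10*e^(t) + 25)
M′′(t) = (-4*e^(2*t) - 20*e^(t))/(e^(3*t) - 15*e^(2*t) + 75*e^(t) - 125)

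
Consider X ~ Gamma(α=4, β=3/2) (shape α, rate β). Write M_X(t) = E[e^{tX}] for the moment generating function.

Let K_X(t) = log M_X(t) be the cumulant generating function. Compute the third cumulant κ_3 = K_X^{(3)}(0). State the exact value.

M_X(t) = 81/(16*(3/2 - t)^4)
K_X(t) = log M_X(t) = -4*log(3/2 - t) - 4*log(2) + 4*log(3)
D^3[K](t) = -64/(8*t^3 - 36*t^2 + 54*t - 27)

κ_3 = D^3[K](0) = 64/27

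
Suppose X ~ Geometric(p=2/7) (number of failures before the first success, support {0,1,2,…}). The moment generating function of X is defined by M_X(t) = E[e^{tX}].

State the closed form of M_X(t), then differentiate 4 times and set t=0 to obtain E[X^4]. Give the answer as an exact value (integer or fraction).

M_X(t) = 2/(7*(1 - 5*e^(t)/7))
M′(t) = 10*e^(t)/(25*e^(2*t) - 70*e^(t) + 49)
M′′(t) = (-50*e^(2*t) - 70*e^(t))/(125*e^(3*t) - 525*e^(2*t) + 735*e^(t) - 343)
M′′′(t) = (250*e^(3*t) + 1400*e^(2*t) + 490*e^(t))/(625*e^(4*t) - 3500*e^(3*t) + 7350*e^(2*t) - 6860*e^(t) + 2401)
M′′′′(t) = (-1250*e^(4*t) - 19250*e^(3*t) - 26950*e^(2*t) - 3430*e^(t))/(3125*e^(5*t) - 21875*e^(4*t) + 61250*e^(3*t) - 85750*e^(2*t) + 60025*e^(t) - 16807)

E[X^4] = M′′′′(0) = 1590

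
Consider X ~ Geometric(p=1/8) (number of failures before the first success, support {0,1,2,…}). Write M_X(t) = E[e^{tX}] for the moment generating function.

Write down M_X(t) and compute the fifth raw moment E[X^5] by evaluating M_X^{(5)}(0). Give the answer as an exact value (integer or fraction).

E[X^5] = D^5[M](0) = 2646007

M_X(t) = 1/(8*(1 - 7*e^(t)/8))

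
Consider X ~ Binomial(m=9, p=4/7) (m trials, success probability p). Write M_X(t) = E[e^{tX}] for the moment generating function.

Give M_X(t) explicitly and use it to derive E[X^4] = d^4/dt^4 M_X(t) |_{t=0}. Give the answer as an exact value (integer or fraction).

E[X^4] = d^4M/dt^4 |_{t=0} = 362340/343

M_X(t) = (4*e^(t)/7 + 3/7)^9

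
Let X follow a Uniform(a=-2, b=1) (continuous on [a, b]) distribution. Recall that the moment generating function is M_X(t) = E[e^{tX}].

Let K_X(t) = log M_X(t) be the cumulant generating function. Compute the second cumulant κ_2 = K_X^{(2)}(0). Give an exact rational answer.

M_X(t) = (e^(t) - e^(-2*t))/(3*t)
K_X(t) = log M_X(t) = -log(t) + log(e^(t) - e^(-2*t)) - log(3)
dK/dt = (t*e^(3*t) + 2*t - e^(3*t) + 1)/(t*e^(3*t) - t)
d^2K/dt^2 = (-9*t^2*e^(3*t) + e^(6*t) - 2*e^(3*t) + 1)/(t^2*e^(6*t) - 2*t^2*e^(3*t) + t^2)

κ_2 = d^2K/dt^2 |_{t=0} = 3/4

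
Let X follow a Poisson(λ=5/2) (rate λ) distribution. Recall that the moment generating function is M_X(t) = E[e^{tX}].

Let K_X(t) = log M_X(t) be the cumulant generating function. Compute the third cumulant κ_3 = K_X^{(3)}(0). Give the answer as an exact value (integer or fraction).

M_X(t) = e^(5*e^(t)/2 - 5/2)
K_X(t) = log M_X(t) = 5*e^(t)/2 - 5/2
K′(t) = 5*e^(t)/2
K′′(t) = 5*e^(t)/2
K′′′(t) = 5*e^(t)/2

κ_3 = K′′′(0) = 5/2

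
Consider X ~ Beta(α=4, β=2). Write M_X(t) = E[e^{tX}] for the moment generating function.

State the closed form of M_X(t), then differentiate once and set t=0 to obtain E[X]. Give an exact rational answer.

E[X] = D[M](0) = 2/3

M_X(t) = ₁F₁(4; 6; t)
D[M](t) = 2*₁F₁(5; 7; t)/3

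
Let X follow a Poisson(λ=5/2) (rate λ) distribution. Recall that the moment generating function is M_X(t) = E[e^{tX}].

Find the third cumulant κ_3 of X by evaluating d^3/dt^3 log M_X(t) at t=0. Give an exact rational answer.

M_X(t) = e^(5*e^(t)/2 - 5/2)
K_X(t) = log M_X(t) = 5*e^(t)/2 - 5/2
dK/dt = 5*e^(t)/2
d^2K/dt^2 = 5*e^(t)/2
d^3K/dt^3 = 5*e^(t)/2

κ_3 = d^3K/dt^3 |_{t=0} = 5/2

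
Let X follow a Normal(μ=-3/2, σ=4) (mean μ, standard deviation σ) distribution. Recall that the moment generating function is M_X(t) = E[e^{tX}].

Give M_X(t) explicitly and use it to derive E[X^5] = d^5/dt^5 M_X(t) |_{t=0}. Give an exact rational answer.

E[X^5] = M′′′′′(0) = -201843/32

M_X(t) = e^(8*t^2 - 3*t/2)
M′(t) = 16*t*e^(-3*t/2)*e^(8*t^2) - 3*e^(-3*t/2)*e^(8*t^2)/2
M′′(t) = (1024*t^2*e^(8*t^2) - 192*t*e^(8*t^2) + 73*e^(8*t^2))*e^(-3*t/2)/4
M′′′(t) = (32768*t^3*e^(8*t^2) - 9216*t^2*e^(8*t^2) + 7008*t*e^(8*t^2) - 603*e^(8*t^2))*e^(-3*t/2)/8
M′′′′(t) = (1048576*t^4*e^(8*t^2) - 393216*t^3*e^(8*t^2) + 448512*t^2*e^(8*t^2) - 77184*t*e^(8*t^2) + 15825*e^(8*t^2))*e^(-3*t/2)/16
M′′′′′(t) = (33554432*t^5*e^(8*t^2) - 15728640*t^4*e^(8*t^2) + 23920640*t^3*e^(8*t^2) - 6174720*t^2*e^(8*t^2) + 2532000*t*e^(8*t^2) - 201843*e^(8*t^2))*e^(-3*t/2)/32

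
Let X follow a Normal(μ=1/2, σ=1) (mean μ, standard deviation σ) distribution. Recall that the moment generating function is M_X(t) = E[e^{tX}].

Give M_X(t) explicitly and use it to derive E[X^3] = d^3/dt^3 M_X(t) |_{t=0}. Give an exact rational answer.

E[X^3] = d^3M/dt^3 |_{t=0} = 13/8

M_X(t) = e^(t^2/2 + t/2)
dM/dt = t*e^(t/2)*e^(t^2/2) + e^(t/2)*e^(t^2/2)/2
d^2M/dt^2 = t^2*e^(t/2)*e^(t^2/2) + t*e^(t/2)*e^(t^2/2) + 5*e^(t/2)*e^(t^2/2)/4
d^3M/dt^3 = t^3*e^(t/2)*e^(t^2/2) + 3*t^2*e^(t/2)*e^(t^2/2)/2 + 15*t*e^(t/2)*e^(t^2/2)/4 + 13*e^(t/2)*e^(t^2/2)/8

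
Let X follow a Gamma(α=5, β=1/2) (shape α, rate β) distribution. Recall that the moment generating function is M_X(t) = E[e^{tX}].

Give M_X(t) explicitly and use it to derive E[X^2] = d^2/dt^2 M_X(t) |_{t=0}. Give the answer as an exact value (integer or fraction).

M_X(t) = 1/(32*(1/2 - t)^5)
M^(2)(t) = -120/(128*t^7 - 448*t^6 + 672*t^5 - 560*t^4 + 280*t^3 - 84*t^2 + 14*t - 1)

E[X^2] = M^(2)(0) = 120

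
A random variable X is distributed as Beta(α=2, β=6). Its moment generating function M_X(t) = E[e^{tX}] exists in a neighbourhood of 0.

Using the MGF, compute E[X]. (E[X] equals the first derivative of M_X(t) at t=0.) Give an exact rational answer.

M_X(t) = ₁F₁(2; 8; t)
M′(t) = ₁F₁(3; 9; t)/4

E[X] = M′(0) = 1/4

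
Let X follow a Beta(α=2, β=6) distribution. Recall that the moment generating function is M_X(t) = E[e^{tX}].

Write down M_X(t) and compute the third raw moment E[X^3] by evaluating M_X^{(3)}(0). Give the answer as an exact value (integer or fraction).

E[X^3] = M^(3)(0) = 1/30

M_X(t) = ₁F₁(2; 8; t)
M^(3)(t) = ₁F₁(5; 11; t)/30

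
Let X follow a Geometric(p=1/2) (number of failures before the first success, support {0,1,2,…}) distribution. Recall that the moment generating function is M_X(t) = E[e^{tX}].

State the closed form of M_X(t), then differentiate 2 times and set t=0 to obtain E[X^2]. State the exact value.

M_X(t) = 1/(2*(1 - e^(t)/2))
D^2[M](t) = (-e^(2*t) - 2*e^(t))/(e^(3*t) - 6*e^(2*t) + 12*e^(t) - 8)

E[X^2] = D^2[M](0) = 3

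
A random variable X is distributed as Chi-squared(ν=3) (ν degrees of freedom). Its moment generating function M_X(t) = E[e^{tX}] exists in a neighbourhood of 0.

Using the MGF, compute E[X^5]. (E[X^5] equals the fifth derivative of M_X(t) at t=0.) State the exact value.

E[X^5] = M′′′′′(0) = 10395

M_X(t) = (1 - 2*t)^(-3/2)
M′(t) = 3/(4*t^2*√(1 - 2*t) - 4*t*√(1 - 2*t) + √(1 - 2*t))
M′′(t) = -15/(8*t^3*√(1 - 2*t) - 12*t^2*√(1 - 2*t) + 6*t*√(1 - 2*t) - √(1 - 2*t))
M′′′(t) = 105/(16*t^4*√(1 - 2*t) - 32*t^3*√(1 - 2*t) + 24*t^2*√(1 - 2*t) - 8*t*√(1 - 2*t) + √(1 - 2*t))
M′′′′(t) = -945/(32*t^5*√(1 - 2*t) - 80*t^4*√(1 - 2*t) + 80*t^3*√(1 - 2*t) - 40*t^2*√(1 - 2*t) + 10*t*√(1 - 2*t) - √(1 - 2*t))
M′′′′′(t) = 10395/(64*t^6*√(1 - 2*t) - 192*t^5*√(1 - 2*t) + 240*t^4*√(1 - 2*t) - 160*t^3*√(1 - 2*t) + 60*t^2*√(1 - 2*t) - 12*t*√(1 - 2*t) + √(1 - 2*t))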